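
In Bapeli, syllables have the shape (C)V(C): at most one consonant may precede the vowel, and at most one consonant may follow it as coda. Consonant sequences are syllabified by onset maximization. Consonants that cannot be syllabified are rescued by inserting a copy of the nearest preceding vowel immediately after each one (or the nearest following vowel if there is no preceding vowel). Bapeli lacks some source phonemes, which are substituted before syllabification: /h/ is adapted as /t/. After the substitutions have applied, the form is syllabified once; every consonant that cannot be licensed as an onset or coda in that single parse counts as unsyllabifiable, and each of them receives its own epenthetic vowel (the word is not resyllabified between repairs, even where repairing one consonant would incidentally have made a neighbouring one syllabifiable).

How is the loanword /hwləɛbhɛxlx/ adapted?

təwələɛbtɛxlɛxɛ

Substitution: /h/ → /t/, giving /twləɛbtɛxlx/.
The consonants /t/, /w/, /l/, /x/ cannot be parsed into a legal (C)V(C) syllable (at most one coda consonant is licensed; onsets are limited to one consonant).
Inserting the epenthetic vowel yields /t/ → /tə/, /w/ → /wə/, /l/ → /lɛ/, /x/ → /xɛ/.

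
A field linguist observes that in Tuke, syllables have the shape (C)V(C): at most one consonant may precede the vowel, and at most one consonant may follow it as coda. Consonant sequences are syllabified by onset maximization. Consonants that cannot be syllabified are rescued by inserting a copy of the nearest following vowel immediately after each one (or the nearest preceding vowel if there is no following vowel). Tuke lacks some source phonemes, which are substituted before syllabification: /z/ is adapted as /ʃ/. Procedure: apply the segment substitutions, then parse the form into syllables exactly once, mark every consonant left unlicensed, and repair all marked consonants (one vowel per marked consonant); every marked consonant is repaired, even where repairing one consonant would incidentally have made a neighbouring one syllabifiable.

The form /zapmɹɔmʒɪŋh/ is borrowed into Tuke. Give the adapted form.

ʃapmɔɹɔmʒɪŋhɪ

Substitution: /z/ → /ʃ/, giving /ʃapmɹɔmʒɪŋh/.
Under (C)V(C), the unsyllabifiable consonants are /m/, /h/ (at most one coda consonant is licensed; onsets are limited to one consonant).
Inserting the epenthetic vowel yields /m/ → /mɔ/, /h/ → /hɪ/.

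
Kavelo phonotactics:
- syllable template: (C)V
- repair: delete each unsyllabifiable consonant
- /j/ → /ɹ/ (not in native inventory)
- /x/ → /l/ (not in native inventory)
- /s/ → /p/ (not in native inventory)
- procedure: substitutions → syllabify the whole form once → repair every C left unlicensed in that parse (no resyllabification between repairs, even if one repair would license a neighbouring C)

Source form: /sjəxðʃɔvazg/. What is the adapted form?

Substitution: /s/ → /p/, /j/ → /ɹ/, /x/ → /l/, giving /pɹəlðʃɔvazg/.
Under (C)V, the unsyllabifiable consonants are /p/, /l/, /ð/, /z/, /g/ (no codas are permitted; onsets are limited to one consonant).
Deleting the stranded consonants removes /p/, /l/, /ð/, /z/, /g/.

ɹəʃɔva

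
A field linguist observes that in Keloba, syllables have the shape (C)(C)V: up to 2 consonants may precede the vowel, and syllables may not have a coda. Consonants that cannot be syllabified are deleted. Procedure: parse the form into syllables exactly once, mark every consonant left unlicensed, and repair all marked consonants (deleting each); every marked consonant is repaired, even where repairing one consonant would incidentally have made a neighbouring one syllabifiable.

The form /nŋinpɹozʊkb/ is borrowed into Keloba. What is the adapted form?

nŋipɹozʊ

Syllabifying with onset maximization leaves /n/, /k/, /b/ stranded (no codas are permitted; onsets may contain at most 2 consonants).
Deleting the stranded consonants removes /n/, /k/, /b/.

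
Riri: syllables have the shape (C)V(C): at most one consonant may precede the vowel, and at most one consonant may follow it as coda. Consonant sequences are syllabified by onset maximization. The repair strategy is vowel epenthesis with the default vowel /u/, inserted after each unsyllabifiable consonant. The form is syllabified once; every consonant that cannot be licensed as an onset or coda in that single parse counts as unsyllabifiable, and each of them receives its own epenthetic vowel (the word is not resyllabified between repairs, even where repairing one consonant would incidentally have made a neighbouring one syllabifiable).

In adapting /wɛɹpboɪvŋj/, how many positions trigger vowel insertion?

The unsyllabifiable consonants are /p/, /ŋ/, /j/; each receives one epenthetic vowel.

3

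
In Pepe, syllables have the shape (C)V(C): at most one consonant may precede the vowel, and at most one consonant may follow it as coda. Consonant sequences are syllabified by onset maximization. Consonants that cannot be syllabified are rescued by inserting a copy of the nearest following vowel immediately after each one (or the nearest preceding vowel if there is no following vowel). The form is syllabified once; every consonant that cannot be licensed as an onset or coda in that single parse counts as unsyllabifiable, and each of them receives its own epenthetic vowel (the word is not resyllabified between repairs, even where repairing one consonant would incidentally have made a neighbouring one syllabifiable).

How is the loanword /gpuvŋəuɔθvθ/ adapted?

Under (C)V(C), the unsyllabifiable consonants are /g/, /v/, /θ/ (at most one coda consonant is licensed; onsets are limited to one consonant).
Epenthesis after each stranded consonant: /g/ → /gu/, /v/ → /vɔ/, /θ/ → /θɔ/.

gupuvŋəuɔθvɔθɔ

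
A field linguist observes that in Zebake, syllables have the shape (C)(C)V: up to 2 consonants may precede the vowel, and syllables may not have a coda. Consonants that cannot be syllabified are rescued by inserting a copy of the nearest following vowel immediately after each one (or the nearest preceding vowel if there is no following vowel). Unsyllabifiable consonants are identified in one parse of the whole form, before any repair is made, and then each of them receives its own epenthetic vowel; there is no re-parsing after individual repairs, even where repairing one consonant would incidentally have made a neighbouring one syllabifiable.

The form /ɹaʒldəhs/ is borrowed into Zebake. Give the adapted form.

Under (C)(C)V, the unsyllabifiable consonants are /ʒ/, /h/, /s/ (no codas are permitted; onsets may contain at most 2 consonants).
Each unlicensed consonant becomes the onset of a new syllable: /ʒ/ → /ʒə/, /h/ → /hə/, /s/ → /sə/.

ɹaʒəldəhəsə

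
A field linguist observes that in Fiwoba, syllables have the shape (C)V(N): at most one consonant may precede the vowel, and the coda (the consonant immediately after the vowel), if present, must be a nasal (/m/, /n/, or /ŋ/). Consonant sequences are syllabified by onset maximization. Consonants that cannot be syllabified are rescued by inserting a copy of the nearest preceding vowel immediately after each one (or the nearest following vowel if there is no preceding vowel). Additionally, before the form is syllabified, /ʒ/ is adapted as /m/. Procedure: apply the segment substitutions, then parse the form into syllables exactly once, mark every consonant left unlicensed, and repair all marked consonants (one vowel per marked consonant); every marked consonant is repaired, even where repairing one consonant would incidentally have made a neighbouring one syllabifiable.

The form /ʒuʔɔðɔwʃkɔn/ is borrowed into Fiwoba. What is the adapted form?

Substitution: /ʒ/ → /m/, giving /muʔɔðɔwʃkɔn/.
The consonants /w/, /ʃ/ cannot be parsed into a legal (C)V(N) syllable (only a nasal (/m/, /n/, or /ŋ/) is licensed in coda position; onsets are limited to one consonant).
Epenthesis after each stranded consonant: /w/ → /wɔ/, /ʃ/ → /ʃɔ/.

muʔɔðɔwɔʃɔkɔn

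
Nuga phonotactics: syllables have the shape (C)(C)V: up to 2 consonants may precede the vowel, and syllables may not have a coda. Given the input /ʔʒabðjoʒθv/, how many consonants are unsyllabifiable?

4

Under (C)(C)V, the unsyllabifiable consonants are /b/, /ʒ/, /θ/, /v/ (no codas are permitted; onsets may contain at most 2 consonants).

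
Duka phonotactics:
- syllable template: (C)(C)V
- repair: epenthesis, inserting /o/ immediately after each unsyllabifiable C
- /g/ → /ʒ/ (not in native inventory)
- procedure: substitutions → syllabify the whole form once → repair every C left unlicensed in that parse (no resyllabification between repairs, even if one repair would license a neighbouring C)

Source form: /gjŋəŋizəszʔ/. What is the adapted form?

ʒojŋəŋizəsozoʔo

Substitution: /g/ → /ʒ/, giving /ʒjŋəŋizəszʔ/.
The consonants /ʒ/, /s/, /z/, /ʔ/ cannot be parsed into a legal (C)(C)V syllable (no codas are permitted; onsets may contain at most 2 consonants).
Epenthesis after each stranded consonant: /ʒ/ → /ʒo/, /s/ → /so/, /z/ → /zo/, /ʔ/ → /ʔo/.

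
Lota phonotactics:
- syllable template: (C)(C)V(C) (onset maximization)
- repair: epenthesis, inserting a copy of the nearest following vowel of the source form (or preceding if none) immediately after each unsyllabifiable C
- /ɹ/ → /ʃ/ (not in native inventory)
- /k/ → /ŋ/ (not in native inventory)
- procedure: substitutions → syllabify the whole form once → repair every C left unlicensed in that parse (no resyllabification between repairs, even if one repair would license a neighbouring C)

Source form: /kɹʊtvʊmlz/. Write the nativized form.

ŋʃʊtvʊmlʊzʊ

Substitution: /k/ → /ŋ/, /ɹ/ → /ʃ/, giving /ŋʃʊtvʊmlz/.
The consonants /l/, /z/ cannot be parsed into a legal (C)(C)V(C) syllable (at most one coda consonant is licensed; onsets may contain at most 2 consonants).
Each unlicensed consonant becomes the onset of a new syllable: /l/ → /lʊ/, /z/ → /zʊ/.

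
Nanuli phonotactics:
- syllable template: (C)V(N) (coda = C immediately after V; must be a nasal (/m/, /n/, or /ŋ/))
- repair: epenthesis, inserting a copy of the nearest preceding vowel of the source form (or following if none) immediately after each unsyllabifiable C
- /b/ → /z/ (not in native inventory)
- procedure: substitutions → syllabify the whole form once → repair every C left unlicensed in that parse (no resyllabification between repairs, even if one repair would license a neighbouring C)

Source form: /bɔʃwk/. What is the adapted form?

zɔʃɔwɔkɔ

Substitution: /b/ → /z/, giving /zɔʃwk/.
Syllabifying with onset maximization leaves /ʃ/, /w/, /k/ stranded (only a nasal (/m/, /n/, or /ŋ/) is licensed in coda position; onsets are limited to one consonant).
Inserting the epenthetic vowel yields /ʃ/ → /ʃɔ/, /w/ → /wɔ/, /k/ → /kɔ/.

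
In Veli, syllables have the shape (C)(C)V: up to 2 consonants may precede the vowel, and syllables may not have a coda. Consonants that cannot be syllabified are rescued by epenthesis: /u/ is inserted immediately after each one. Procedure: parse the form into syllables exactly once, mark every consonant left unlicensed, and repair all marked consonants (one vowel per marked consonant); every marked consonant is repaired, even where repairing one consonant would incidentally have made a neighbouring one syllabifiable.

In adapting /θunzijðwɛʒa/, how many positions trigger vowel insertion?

The unsyllabifiable consonants are /j/; each receives one epenthetic vowel.

1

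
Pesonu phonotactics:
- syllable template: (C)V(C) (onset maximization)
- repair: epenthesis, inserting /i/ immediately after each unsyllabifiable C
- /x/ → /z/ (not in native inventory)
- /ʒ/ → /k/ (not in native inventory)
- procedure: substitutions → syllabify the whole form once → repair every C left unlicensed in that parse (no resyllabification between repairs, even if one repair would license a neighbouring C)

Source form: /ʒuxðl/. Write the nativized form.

kuzðili

Substitution: /ʒ/ → /k/, /x/ → /z/, giving /kuzðl/.
Syllabifying with onset maximization leaves /ð/, /l/ stranded (at most one coda consonant is licensed; onsets are limited to one consonant).
Each unlicensed consonant becomes the onset of a new syllable: /ð/ → /ði/, /l/ → /li/.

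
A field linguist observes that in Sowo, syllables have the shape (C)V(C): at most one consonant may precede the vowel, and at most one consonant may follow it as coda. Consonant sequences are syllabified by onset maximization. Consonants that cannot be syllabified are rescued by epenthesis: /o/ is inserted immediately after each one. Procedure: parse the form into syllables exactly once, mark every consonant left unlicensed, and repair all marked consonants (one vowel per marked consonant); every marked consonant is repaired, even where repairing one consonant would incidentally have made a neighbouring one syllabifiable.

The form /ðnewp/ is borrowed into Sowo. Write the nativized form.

ðonewpo

Syllabifying with onset maximization leaves /ð/, /p/ stranded (at most one coda consonant is licensed; onsets are limited to one consonant).
Inserting the epenthetic vowel yields /ð/ → /ðo/, /p/ → /po/.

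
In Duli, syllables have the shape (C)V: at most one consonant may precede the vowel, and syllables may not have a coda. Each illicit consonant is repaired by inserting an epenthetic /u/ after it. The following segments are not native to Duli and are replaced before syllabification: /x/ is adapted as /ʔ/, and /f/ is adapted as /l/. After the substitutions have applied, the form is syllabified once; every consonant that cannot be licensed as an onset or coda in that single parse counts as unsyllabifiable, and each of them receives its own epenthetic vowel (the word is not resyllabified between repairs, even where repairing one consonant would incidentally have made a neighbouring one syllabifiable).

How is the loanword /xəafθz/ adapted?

Substitution: /x/ → /ʔ/, /f/ → /l/, giving /ʔəalθz/.
Under (C)V, the unsyllabifiable consonants are /l/, /θ/, /z/ (no codas are permitted; onsets are limited to one consonant).
Each unlicensed consonant becomes the onset of a new syllable: /l/ → /lu/, /θ/ → /θu/, /z/ → /zu/.

ʔəaluθuzu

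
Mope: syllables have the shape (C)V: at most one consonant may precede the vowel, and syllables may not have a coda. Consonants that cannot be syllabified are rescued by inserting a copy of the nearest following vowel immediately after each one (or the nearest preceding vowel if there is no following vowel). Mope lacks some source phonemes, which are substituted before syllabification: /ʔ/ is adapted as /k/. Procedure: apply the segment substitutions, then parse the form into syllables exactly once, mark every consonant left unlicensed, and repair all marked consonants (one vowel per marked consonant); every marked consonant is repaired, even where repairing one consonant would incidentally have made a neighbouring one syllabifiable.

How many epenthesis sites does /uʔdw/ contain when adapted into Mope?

After substitution the input is /ukdw/.
The unsyllabifiable consonants are /k/, /d/, /w/; each receives one epenthetic vowel.

3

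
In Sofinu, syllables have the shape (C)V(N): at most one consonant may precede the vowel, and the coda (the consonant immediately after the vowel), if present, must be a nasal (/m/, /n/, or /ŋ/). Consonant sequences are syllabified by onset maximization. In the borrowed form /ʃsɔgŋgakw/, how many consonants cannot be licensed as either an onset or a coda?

The consonants /ʃ/, /g/, /ŋ/, /k/, /w/ cannot be parsed into a legal (C)V(N) syllable (only a nasal (/m/, /n/, or /ŋ/) is licensed in coda position; onsets are limited to one consonant).

5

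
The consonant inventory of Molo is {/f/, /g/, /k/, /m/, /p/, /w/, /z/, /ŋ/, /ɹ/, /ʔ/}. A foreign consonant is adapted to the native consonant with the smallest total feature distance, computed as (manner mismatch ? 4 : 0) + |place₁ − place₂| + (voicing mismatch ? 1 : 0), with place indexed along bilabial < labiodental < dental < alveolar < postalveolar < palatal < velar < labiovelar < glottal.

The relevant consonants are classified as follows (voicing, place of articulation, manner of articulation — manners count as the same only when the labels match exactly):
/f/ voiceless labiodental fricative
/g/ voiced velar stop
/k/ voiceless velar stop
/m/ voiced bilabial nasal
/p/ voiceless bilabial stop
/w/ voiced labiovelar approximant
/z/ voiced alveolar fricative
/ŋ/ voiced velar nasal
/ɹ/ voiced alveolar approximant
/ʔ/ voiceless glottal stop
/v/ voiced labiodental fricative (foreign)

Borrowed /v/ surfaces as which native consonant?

/f/ is closest: same manner (fricative), place distance 0 (labiodental→labiodental), voicing differs (+1); total 1. Next closest is /z/ at distance 2.

f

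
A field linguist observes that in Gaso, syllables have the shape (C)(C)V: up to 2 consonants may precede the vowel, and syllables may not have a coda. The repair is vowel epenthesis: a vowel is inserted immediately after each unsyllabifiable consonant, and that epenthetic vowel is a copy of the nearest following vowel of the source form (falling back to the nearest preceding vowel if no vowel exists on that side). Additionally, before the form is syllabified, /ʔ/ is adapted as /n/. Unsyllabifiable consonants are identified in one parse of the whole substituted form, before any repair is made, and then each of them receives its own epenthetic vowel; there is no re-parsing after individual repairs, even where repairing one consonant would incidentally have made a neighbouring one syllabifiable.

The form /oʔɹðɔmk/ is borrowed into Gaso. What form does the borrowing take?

Substitution: /ʔ/ → /n/, giving /onɹðɔmk/.
Under (C)(C)V, the unsyllabifiable consonants are /n/, /m/, /k/ (no codas are permitted; onsets may contain at most 2 consonants).
Each unlicensed consonant becomes the onset of a new syllable: /n/ → /nɔ/, /m/ → /mɔ/, /k/ → /kɔ/.

onɔɹðɔmɔkɔ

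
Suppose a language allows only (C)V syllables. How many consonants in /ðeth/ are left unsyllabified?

Under (C)V, the unsyllabifiable consonants are /t/, /h/ (no codas are permitted; onsets are limited to one consonant).

2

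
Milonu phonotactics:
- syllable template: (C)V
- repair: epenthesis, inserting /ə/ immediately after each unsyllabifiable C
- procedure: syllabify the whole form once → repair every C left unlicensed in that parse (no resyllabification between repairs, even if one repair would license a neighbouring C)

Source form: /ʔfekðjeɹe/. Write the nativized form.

ʔəfekəðəjeɹe

The consonants /ʔ/, /k/, /ð/ cannot be parsed into a legal (C)V syllable (no codas are permitted; onsets are limited to one consonant).
Inserting the epenthetic vowel yields /ʔ/ → /ʔə/, /k/ → /kə/, /ð/ → /ðə/.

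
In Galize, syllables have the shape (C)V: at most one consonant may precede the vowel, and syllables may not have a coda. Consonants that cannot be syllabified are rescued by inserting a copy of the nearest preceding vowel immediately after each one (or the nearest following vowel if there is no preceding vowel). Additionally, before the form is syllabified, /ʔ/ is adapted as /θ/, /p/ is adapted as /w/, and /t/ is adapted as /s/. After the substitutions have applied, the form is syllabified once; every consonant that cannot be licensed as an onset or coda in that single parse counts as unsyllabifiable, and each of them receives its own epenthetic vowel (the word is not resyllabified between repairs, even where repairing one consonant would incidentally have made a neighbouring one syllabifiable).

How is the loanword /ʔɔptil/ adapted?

Substitution: /ʔ/ → /θ/, /p/ → /w/, /t/ → /s/, giving /θɔwsil/.
Syllabifying with onset maximization leaves /w/, /l/ stranded (no codas are permitted; onsets are limited to one consonant).
Inserting the epenthetic vowel yields /w/ → /wɔ/, /l/ → /li/.

θɔwɔsili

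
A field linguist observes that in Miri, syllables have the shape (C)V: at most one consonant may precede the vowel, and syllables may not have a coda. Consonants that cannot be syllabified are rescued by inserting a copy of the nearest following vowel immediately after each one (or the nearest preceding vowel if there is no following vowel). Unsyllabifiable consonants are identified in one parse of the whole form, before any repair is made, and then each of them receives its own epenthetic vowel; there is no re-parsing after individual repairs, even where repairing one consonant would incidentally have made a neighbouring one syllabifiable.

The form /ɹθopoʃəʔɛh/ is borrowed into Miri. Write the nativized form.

ɹoθopoʃəʔɛhɛ

Syllabifying with onset maximization leaves /ɹ/, /h/ stranded (no codas are permitted; onsets are limited to one consonant).
Inserting the epenthetic vowel yields /ɹ/ → /ɹo/, /h/ → /hɛ/.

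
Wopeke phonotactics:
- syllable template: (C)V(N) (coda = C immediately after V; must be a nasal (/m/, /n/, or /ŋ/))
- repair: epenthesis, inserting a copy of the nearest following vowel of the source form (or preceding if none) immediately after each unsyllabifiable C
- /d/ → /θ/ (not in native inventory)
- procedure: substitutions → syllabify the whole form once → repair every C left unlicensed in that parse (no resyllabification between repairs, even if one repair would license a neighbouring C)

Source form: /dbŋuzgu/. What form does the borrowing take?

Substitution: /d/ → /θ/, giving /θbŋuzgu/.
The consonants /θ/, /b/, /z/ cannot be parsed into a legal (C)V(N) syllable (only a nasal (/m/, /n/, or /ŋ/) is licensed in coda position; onsets are limited to one consonant).
Each unlicensed consonant becomes the onset of a new syllable: /θ/ → /θu/, /b/ → /bu/, /z/ → /zu/.

θubuŋuzugu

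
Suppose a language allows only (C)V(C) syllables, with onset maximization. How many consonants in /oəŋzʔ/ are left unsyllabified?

2

Syllabifying with onset maximization leaves /z/, /ʔ/ stranded (at most one coda consonant is licensed; onsets are limited to one consonant).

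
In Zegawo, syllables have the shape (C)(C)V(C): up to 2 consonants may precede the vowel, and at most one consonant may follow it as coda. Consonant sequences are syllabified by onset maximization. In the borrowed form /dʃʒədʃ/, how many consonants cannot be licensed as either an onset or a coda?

The consonants /d/, /ʃ/ cannot be parsed into a legal (C)(C)V(C) syllable (at most one coda consonant is licensed; onsets may contain at most 2 consonants).

2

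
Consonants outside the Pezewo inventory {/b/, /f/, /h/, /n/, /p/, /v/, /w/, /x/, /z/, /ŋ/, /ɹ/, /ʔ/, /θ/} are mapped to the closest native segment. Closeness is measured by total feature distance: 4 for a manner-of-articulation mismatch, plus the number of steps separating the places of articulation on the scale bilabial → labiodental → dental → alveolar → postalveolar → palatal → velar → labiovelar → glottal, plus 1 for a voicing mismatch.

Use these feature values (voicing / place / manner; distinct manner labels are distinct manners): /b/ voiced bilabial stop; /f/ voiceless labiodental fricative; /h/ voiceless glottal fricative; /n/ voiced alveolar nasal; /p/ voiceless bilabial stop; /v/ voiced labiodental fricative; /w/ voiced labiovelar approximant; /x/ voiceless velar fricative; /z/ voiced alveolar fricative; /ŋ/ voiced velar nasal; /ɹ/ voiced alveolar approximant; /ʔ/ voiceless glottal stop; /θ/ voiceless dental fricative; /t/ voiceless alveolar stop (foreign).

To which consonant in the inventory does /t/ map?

/p/ is closest: same manner (stop), place distance 3 (alveolar→bilabial), same voicing; total 3. Next closest is /b/ at distance 4.

p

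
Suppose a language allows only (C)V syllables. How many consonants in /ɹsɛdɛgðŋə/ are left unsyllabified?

3

Syllabifying with onset maximization leaves /ɹ/, /g/, /ð/ stranded (no codas are permitted; onsets are limited to one consonant).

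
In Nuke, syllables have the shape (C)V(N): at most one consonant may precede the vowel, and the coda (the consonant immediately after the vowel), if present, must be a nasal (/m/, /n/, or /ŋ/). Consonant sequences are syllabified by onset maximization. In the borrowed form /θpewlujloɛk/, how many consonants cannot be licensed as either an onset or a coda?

The consonants /θ/, /w/, /j/, /k/ cannot be parsed into a legal (C)V(N) syllable (only a nasal (/m/, /n/, or /ŋ/) is licensed in coda position; onsets are limited to one consonant).

4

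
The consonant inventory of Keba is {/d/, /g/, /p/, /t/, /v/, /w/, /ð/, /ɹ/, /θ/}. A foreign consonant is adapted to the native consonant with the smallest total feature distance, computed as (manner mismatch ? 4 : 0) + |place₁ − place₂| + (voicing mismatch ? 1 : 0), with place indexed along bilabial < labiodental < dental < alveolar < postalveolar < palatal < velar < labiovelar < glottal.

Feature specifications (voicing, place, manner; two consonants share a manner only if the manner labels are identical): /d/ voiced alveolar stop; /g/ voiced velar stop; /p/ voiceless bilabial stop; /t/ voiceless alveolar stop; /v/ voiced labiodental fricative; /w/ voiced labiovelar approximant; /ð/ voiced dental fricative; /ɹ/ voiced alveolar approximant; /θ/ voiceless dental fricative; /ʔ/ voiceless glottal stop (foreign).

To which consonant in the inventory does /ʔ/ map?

/g/ is closest: same manner (stop), place distance 2 (glottal→velar), voicing differs (+1); total 3. Next closest is /t/ at distance 5.

g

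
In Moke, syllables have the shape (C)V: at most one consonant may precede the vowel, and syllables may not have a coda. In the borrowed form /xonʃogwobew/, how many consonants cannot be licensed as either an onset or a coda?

Under (C)V, the unsyllabifiable consonants are /n/, /g/, /w/ (no codas are permitted; onsets are limited to one consonant).

3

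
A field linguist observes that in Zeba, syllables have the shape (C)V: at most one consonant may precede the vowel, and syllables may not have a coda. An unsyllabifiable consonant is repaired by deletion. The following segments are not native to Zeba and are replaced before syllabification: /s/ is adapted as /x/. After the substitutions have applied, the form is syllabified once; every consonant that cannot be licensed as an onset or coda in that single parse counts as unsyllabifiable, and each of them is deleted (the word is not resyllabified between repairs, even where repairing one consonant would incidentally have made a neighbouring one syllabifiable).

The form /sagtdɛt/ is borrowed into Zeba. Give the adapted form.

xadɛ

Substitution: /s/ → /x/, giving /xagtdɛt/.
The consonants /g/, /t/, /t/ cannot be parsed into a legal (C)V syllable (no codas are permitted; onsets are limited to one consonant).
Deleting the stranded consonants removes /g/, /t/, /t/.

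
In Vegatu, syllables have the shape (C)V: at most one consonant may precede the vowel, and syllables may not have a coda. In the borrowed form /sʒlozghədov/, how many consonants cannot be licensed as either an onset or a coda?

The consonants /s/, /ʒ/, /z/, /g/, /v/ cannot be parsed into a legal (C)V syllable (no codas are permitted; onsets are limited to one consonant).

5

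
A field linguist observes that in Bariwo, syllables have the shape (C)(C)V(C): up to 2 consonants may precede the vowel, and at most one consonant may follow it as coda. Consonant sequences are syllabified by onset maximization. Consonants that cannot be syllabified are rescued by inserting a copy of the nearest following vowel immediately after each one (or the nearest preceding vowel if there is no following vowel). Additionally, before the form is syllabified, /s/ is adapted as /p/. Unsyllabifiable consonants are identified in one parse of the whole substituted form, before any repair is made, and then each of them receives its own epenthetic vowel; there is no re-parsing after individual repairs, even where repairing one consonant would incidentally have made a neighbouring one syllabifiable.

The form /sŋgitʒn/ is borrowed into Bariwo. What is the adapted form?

piŋgitʒini

Substitution: /s/ → /p/, giving /pŋgitʒn/.
The consonants /p/, /ʒ/, /n/ cannot be parsed into a legal (C)(C)V(C) syllable (at most one coda consonant is licensed; onsets may contain at most 2 consonants).
Epenthesis after each stranded consonant: /p/ → /pi/, /ʒ/ → /ʒi/, /n/ → /ni/.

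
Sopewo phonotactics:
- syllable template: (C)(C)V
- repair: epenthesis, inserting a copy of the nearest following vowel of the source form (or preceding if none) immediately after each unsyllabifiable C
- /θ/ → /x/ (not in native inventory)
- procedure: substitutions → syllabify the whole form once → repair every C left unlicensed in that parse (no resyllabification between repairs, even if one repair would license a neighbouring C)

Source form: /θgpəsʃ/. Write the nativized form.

xəgpəsəʃə

Substitution: /θ/ → /x/, giving /xgpəsʃ/.
Under (C)(C)V, the unsyllabifiable consonants are /x/, /s/, /ʃ/ (no codas are permitted; onsets may contain at most 2 consonants).
Inserting the epenthetic vowel yields /x/ → /xə/, /s/ → /sə/, /ʃ/ → /ʃə/.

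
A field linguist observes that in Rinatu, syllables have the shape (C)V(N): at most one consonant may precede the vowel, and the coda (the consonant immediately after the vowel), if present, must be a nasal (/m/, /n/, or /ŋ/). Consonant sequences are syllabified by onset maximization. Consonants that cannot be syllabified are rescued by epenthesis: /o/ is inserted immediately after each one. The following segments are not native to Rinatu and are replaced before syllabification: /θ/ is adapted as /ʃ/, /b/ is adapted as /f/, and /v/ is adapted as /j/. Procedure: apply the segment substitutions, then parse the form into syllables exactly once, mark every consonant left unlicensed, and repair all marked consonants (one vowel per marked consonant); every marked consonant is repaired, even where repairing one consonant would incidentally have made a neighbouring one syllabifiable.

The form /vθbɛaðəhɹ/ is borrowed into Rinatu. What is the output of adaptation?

Substitution: /v/ → /j/, /θ/ → /ʃ/, /b/ → /f/, giving /jʃfɛaðəhɹ/.
Syllabifying with onset maximization leaves /j/, /ʃ/, /h/, /ɹ/ stranded (only a nasal (/m/, /n/, or /ŋ/) is licensed in coda position; onsets are limited to one consonant).
Inserting the epenthetic vowel yields /j/ → /jo/, /ʃ/ → /ʃo/, /h/ → /ho/, /ɹ/ → /ɹo/.

joʃofɛaðəhoɹo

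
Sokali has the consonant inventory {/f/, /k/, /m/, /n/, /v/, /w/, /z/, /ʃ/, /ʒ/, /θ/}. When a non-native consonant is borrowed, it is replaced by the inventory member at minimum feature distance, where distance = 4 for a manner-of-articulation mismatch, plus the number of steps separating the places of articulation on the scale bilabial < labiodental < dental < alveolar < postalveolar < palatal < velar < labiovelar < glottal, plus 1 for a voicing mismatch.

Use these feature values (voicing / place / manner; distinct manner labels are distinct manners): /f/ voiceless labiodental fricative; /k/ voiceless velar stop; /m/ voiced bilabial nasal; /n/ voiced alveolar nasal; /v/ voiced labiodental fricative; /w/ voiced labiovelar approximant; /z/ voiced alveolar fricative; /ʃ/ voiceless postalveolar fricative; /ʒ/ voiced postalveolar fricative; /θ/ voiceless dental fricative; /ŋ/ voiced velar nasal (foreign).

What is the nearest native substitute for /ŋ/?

n

/n/ is closest: same manner (nasal), place distance 3 (velar→alveolar), same voicing; total 3. Next closest is /k/ at distance 5.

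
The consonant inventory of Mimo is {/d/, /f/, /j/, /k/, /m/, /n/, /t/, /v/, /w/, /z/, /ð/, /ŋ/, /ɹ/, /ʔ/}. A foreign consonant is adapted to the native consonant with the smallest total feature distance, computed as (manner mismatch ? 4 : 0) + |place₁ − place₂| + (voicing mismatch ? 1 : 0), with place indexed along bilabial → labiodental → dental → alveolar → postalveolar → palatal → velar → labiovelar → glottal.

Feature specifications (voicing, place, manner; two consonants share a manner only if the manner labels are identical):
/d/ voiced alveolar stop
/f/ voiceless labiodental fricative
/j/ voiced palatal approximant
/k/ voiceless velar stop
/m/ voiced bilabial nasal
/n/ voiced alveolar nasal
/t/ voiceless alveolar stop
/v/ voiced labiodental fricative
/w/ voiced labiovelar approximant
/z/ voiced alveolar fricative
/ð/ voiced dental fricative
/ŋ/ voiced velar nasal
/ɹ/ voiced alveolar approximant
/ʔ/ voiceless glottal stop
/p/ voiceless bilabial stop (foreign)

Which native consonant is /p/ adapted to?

/t/ is closest: same manner (stop), place distance 3 (bilabial→alveolar), same voicing; total 3. Next closest is /d/ at distance 4.

t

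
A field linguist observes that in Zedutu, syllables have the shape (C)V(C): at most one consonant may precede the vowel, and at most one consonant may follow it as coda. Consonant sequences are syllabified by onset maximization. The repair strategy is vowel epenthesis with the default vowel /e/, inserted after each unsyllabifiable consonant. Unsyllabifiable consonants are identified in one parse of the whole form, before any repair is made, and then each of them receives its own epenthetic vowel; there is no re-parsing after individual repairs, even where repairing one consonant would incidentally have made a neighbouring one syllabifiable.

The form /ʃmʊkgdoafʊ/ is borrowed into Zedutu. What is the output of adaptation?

Under (C)V(C), the unsyllabifiable consonants are /ʃ/, /g/ (at most one coda consonant is licensed; onsets are limited to one consonant).
Each unlicensed consonant becomes the onset of a new syllable: /ʃ/ → /ʃe/, /g/ → /ge/.

ʃemʊkgedoafʊ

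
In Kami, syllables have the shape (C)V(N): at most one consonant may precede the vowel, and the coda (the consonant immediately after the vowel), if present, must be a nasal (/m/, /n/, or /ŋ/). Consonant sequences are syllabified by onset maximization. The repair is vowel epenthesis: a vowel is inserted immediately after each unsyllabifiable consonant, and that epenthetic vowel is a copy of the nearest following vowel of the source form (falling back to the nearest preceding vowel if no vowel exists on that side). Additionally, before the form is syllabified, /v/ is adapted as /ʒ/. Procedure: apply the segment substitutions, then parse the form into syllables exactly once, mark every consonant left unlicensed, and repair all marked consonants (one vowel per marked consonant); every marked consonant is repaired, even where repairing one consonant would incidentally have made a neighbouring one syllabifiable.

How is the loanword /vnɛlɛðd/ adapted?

ʒɛnɛlɛðɛdɛ

Substitution: /v/ → /ʒ/, giving /ʒnɛlɛðd/.
The consonants /ʒ/, /ð/, /d/ cannot be parsed into a legal (C)V(N) syllable (only a nasal (/m/, /n/, or /ŋ/) is licensed in coda position; onsets are limited to one consonant).
Epenthesis after each stranded consonant: /ʒ/ → /ʒɛ/, /ð/ → /ðɛ/, /d/ → /dɛ/.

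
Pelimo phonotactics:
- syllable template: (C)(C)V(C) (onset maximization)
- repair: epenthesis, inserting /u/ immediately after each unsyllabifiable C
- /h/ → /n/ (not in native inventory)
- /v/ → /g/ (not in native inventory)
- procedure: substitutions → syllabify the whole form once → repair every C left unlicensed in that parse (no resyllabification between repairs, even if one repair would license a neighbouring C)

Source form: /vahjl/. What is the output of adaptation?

Substitution: /v/ → /g/, /h/ → /n/, giving /ganjl/.
Syllabifying with onset maximization leaves /j/, /l/ stranded (at most one coda consonant is licensed; onsets may contain at most 2 consonants).
Epenthesis after each stranded consonant: /j/ → /ju/, /l/ → /lu/.

ganjulu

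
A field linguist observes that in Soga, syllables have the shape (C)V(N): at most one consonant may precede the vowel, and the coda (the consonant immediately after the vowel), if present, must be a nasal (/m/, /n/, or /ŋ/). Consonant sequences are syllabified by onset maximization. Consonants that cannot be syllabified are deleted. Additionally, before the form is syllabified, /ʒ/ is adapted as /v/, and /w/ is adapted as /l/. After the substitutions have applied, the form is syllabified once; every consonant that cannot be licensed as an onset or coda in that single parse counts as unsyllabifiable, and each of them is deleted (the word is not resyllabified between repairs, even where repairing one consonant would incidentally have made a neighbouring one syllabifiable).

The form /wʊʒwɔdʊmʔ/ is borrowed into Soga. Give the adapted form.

lʊlɔdʊm

Substitution: /w/ → /l/, /ʒ/ → /v/, giving /lʊvlɔdʊmʔ/.
Under (C)V(N), the unsyllabifiable consonants are /v/, /ʔ/ (only a nasal (/m/, /n/, or /ŋ/) is licensed in coda position; onsets are limited to one consonant).
Deletion applies to /v/, /ʔ/.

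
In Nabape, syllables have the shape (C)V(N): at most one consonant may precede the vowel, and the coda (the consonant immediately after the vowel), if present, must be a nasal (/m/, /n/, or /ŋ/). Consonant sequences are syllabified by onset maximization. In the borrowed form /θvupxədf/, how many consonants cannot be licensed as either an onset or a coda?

Under (C)V(N), the unsyllabifiable consonants are /θ/, /p/, /d/, /f/ (only a nasal (/m/, /n/, or /ŋ/) is licensed in coda position; onsets are limited to one consonant).

4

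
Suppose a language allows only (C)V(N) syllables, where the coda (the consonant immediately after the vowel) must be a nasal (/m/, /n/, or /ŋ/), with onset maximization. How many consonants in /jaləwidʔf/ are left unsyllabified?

3

Syllabifying with onset maximization leaves /d/, /ʔ/, /f/ stranded (only a nasal (/m/, /n/, or /ŋ/) is licensed in coda position; onsets are limited to one consonant).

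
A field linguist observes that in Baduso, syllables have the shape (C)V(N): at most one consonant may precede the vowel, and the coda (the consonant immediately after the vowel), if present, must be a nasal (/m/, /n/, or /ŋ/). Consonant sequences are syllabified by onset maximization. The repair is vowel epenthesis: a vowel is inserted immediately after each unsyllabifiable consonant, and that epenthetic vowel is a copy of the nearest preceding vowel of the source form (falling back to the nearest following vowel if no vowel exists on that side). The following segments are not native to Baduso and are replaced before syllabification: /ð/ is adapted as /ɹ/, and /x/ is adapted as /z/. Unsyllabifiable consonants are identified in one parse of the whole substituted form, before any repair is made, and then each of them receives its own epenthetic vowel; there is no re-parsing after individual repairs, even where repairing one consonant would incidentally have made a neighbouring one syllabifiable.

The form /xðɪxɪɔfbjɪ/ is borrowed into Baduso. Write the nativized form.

Substitution: /x/ → /z/, /ð/ → /ɹ/, giving /zɹɪzɪɔfbjɪ/.
The consonants /z/, /f/, /b/ cannot be parsed into a legal (C)V(N) syllable (only a nasal (/m/, /n/, or /ŋ/) is licensed in coda position; onsets are limited to one consonant).
Each unlicensed consonant becomes the onset of a new syllable: /z/ → /zɪ/, /f/ → /fɔ/, /b/ → /bɔ/.

zɪɹɪzɪɔfɔbɔjɪ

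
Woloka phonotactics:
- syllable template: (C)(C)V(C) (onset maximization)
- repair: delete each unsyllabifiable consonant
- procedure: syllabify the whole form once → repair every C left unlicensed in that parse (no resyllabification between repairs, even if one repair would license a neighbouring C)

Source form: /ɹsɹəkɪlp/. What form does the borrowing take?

The consonants /ɹ/, /p/ cannot be parsed into a legal (C)(C)V(C) syllable (at most one coda consonant is licensed; onsets may contain at most 2 consonants).
Deleting the stranded consonants removes /ɹ/, /p/.

sɹəkɪl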